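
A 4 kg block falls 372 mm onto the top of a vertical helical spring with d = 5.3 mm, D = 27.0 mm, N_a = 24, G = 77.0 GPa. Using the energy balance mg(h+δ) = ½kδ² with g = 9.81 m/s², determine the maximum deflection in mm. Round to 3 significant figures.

k = Gd⁴/(8D³N_a) = (77.0×10³)(5.3⁴)/(8·27.0³·24) = 16.077 N/mm
W = mg = 4 × 9.81 = 39.24 N
½kδ² − Wδ − Wh = 0 → δ = (W + √(W² + 2kWh))/k
δ = (39.24 + √(1539.8 + 469357))/16.077 = (39.24 + 686.22)/16.077 = 45.124 mm

45.1 mm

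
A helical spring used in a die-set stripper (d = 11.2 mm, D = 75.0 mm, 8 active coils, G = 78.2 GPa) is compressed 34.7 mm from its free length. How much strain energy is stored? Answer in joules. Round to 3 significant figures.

27.4 J

k = Gd⁴/(8D³N_a) = (78.2×10³)(11.2⁴)/(8·75.0³·8) = 45.574 N/mm
U = ½kδ² = 0.5 × 45.574 × 34.7² = 27437 N·mm = 27.437 J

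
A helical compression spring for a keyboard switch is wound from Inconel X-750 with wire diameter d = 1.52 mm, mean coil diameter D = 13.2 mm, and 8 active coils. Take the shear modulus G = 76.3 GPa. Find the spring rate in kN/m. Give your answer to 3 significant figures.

k = Gd⁴/(8D³N_a) = (76.3×10³ × 1.52⁴) / (8 × 13.2³ × 8)
  = 407285 / 147198 = 2.7669 N/mm

2.77 kN/m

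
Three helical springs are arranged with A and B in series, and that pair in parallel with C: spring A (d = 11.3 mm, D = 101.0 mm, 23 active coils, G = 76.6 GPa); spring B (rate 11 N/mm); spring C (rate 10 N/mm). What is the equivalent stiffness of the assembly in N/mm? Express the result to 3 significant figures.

k_A = Gd⁴/(8D³N_a) = (76.6×10³)(11.3⁴)/(8·101.0³·23) = 6.5881 N/mm
Springs A,B series: k_AB = 1/(1/6.5881+1/11) = 4.1204 N/mm; parallel with C: k_eq = 4.1204+10 = 14.12 N/mm

14.1 N/mm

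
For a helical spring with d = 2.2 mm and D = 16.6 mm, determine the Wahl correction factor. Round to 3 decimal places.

C = D/d = 16.6/2.2 = 7.5455
K_W = (4C−1)/(4C−4) + 0.615/C = 29.182/26.182 + 0.0815 = 1.1961

1.196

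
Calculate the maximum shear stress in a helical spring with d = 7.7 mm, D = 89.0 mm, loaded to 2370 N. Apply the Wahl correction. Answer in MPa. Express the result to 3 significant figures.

Spring index C = D/d = 89.0/7.7 = 11.5584
K_W = (4C−1)/(4C−4) + 0.615/C = 45.234/42.234 + 0.0532 = 1.1242
τ₀ = 8FD/(πd³) = 8·2370·89.0/(π·7.7³) = 1.68744e+06/1434.2 = 1176.5 MPa
τ_max = K·τ₀ = 1.1242 × 1176.5 = 1322.7 MPa

1320 MPa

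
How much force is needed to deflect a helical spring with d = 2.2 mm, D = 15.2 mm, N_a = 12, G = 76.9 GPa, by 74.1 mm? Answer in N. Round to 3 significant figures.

k = Gd⁴/(8D³N_a) = (76.9×10³)(2.2⁴)/(8·15.2³·12) = 5.3434 N/mm
F = k·δ = 5.3434 × 74.1 = 395.94 N

396 N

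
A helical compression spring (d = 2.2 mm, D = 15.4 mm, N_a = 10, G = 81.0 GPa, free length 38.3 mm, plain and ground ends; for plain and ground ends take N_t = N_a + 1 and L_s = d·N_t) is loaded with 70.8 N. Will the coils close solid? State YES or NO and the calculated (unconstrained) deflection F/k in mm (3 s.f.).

k = Gd⁴/(8D³N_a) = (81.0×10³)(2.2⁴)/(8·15.4³·10) = 6.4942 N/mm
N_t = 11; L_s = 2.2·11 = 24.2 mm; δ_solid = L₀ − L_s = 38.3 − 24.2 = 14.1 mm
δ = F/k = 70.8/6.4942 = 10.902 mm
δ < δ_solid → spring does not go solid

NO, δ = 10.9 mm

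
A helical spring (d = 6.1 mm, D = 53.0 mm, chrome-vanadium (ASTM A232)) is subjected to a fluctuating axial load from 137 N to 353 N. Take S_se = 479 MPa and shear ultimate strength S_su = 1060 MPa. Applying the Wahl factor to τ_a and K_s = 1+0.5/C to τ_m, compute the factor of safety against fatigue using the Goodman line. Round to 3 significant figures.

C = D/d = 53.0/6.1 = 8.6885; K_W = (4C−1)/(4C−4)+0.615/C = 1.1683; K_s = 1+0.5/C = 1.0575
F_a = (F_max−F_min)/2 = 108 N; F_m = (F_max+F_min)/2 = 245 N
τ_a = K_W·8F_aD/(πd³) = 1.1683 × 64.217 = 75.027 MPa
τ_m = K_s·8F_mD/(πd³) = 1.0575 × 145.68 = 154.06 MPa
Goodman: 1/n_f = τ_a/S_se + τ_m/S_su = 75.027/479 + 154.06/1060 = 0.15663 + 0.14534 = 0.30197
n_f = 1/0.30197 = 3.312

3.31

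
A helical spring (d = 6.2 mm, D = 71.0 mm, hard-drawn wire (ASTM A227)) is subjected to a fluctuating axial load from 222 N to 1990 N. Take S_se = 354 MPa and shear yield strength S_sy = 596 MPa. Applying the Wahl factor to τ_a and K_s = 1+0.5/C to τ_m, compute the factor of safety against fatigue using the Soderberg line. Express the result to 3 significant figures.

C = D/d = 71.0/6.2 = 11.4516; K_W = (4C−1)/(4C−4)+0.615/C = 1.1255; K_s = 1+0.5/C = 1.0437
F_a = (F_max−F_min)/2 = 884 N; F_m = (F_max+F_min)/2 = 1106 N
τ_a = K_W·8F_aD/(πd³) = 1.1255 × 670.62 = 754.76 MPa
τ_m = K_s·8F_mD/(πd³) = 1.0437 × 839.03 = 875.67 MPa
Soderberg: 1/n_f = τ_a/S_se + τ_m/S_sy = 754.76/354 + 875.67/596 = 2.13208 + 1.46924 = 3.6013
n_f = 1/3.6013 = 0.2777

0.278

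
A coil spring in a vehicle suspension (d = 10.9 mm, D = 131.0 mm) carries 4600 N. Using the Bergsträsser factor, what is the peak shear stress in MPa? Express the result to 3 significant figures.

Spring index C = D/d = 131.0/10.9 = 12.0183
K_B = (4C+2)/(4C−3) = 50.073/45.073 = 1.1109
τ₀ = 8FD/(πd³) = 8·4600·131.0/(π·10.9³) = 4.8208e+06/4068.5 = 1184.9 MPa
τ_max = K·τ₀ = 1.1109 × 1184.9 = 1316.4 MPa

1320 MPa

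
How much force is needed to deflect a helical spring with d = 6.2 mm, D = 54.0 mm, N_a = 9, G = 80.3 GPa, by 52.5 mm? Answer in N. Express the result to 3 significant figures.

549 N

k = Gd⁴/(8D³N_a) = (80.3×10³)(6.2⁴)/(8·54.0³·9) = 10.466 N/mm
F = k·δ = 10.466 × 52.5 = 549.45 N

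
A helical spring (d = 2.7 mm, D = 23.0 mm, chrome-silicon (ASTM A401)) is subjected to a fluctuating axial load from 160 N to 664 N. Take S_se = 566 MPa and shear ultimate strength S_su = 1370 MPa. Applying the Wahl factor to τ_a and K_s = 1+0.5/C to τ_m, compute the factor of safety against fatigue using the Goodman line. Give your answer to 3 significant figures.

C = D/d = 23.0/2.7 = 8.5185; K_W = (4C−1)/(4C−4)+0.615/C = 1.1719; K_s = 1+0.5/C = 1.0587
F_a = (F_max−F_min)/2 = 252 N; F_m = (F_max+F_min)/2 = 412 N
τ_a = K_W·8F_aD/(πd³) = 1.1719 × 749.85 = 878.79 MPa
τ_m = K_s·8F_mD/(πd³) = 1.0587 × 1226 = 1297.9 MPa
Goodman: 1/n_f = τ_a/S_se + τ_m/S_su = 878.79/566 + 1297.9/1370 = 1.55264 + 0.94738 = 2.5
n_f = 1/2.5 = 0.4

0.400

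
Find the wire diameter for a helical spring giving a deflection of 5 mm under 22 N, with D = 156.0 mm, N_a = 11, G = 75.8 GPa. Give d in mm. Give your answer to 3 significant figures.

Required rate k = F/δ = 22/5 = 4.4 N/mm
d = (8D³N_a·k / G)^(1/4) = (8·156.0³·11·4.4 / (75.8×10³))^0.25
  = (19393)^0.25 = 11.8008 mm

11.8 mm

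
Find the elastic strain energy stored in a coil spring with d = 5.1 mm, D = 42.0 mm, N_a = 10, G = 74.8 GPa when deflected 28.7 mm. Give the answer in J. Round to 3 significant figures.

k = Gd⁴/(8D³N_a) = (74.8×10³)(5.1⁴)/(8·42.0³·10) = 8.5378 N/mm
U = ½kδ² = 0.5 × 8.5378 × 28.7² = 3516.2 N·mm = 3.5162 J

3.52 J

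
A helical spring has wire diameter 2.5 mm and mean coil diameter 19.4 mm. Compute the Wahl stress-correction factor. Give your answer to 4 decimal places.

1.1902

C = D/d = 19.4/2.5 = 7.7600
K_W = (4C−1)/(4C−4) + 0.615/C = 30.040/27.040 + 0.0793 = 1.1902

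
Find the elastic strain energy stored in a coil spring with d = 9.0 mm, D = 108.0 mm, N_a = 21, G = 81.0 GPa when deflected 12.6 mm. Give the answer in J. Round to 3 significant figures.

k = Gd⁴/(8D³N_a) = (81.0×10³)(9.0⁴)/(8·108.0³·21) = 2.5112 N/mm
U = ½kδ² = 0.5 × 2.5112 × 12.6² = 199.34 N·mm = 0.19934 J

0.199 J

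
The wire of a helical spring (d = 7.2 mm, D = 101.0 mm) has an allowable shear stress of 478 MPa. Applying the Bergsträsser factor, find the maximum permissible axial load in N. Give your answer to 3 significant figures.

634 N

C = D/d = 101.0/7.2 = 14.0278
K_B = (4C+2)/(4C−3) = 58.111/53.111 = 1.0941
τ_max = K·8FD/(πd³) → F_max = τ_allow·πd³/(8DK)
F_max = 478·π·7.2³/(8·101.0·1.0941) = 5.605e+05/884.07 = 634 N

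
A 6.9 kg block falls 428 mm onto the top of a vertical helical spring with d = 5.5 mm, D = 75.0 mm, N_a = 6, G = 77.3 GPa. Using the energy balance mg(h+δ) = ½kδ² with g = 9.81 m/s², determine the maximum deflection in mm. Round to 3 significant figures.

150 mm

k = Gd⁴/(8D³N_a) = (77.3×10³)(5.5⁴)/(8·75.0³·6) = 3.4931 N/mm
W = mg = 6.9 × 9.81 = 67.689 N
½kδ² − Wδ − Wh = 0 → δ = (W + √(W² + 2kWh))/k
δ = (67.689 + √(4581.8 + 202394))/3.4931 = (67.689 + 454.95)/3.4931 = 149.62 mm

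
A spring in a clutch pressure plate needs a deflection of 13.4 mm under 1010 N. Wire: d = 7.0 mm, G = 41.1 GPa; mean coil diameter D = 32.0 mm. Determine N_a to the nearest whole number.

Required rate k = F/δ = 1010/13.4 = 75.373 N/mm
N_a = Gd⁴/(8D³k) = (41.1×10³ × 7.0⁴)/(8 × 32.0³ × 75.373)
    = 9.86811e+07 / 1.97586e+07 = 4.994 → 5 coils

5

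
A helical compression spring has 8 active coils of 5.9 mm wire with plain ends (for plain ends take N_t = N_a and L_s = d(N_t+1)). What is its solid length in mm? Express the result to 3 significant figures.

53.1 mm

plain ends: N_t = N_a = 8
L_s = d·(N_t+1) = 5.9 × 9 = 53.1 mm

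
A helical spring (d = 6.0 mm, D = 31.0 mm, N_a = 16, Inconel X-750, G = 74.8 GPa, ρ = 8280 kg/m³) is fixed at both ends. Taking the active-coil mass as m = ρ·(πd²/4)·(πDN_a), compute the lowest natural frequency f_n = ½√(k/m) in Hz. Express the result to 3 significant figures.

k = Gd⁴/(8D³N_a) = (74.8×10³)(6.0⁴)/(8·31.0³·16) = 25.422 N/mm = 25422 N/m
Wire length L = πDN_a = π·31.0·16 = 1558.2 mm
m = ρ·(πd²/4)·L = 8280 × 28.274×10⁻⁶ m² × 1.5582 m = 0.3648 kg
f_n = ½√(k/m) = 0.5·√(25422/0.3648) = 0.5·√(69688) = 131.99 Hz

132 Hz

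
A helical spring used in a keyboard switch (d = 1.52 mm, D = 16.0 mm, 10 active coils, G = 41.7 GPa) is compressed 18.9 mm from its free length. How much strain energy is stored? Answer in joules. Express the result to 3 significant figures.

k = Gd⁴/(8D³N_a) = (41.7×10³)(1.52⁴)/(8·16.0³·10) = 0.6793 N/mm
U = ½kδ² = 0.5 × 0.6793 × 18.9² = 121.33 N·mm = 0.12133 J

0.121 J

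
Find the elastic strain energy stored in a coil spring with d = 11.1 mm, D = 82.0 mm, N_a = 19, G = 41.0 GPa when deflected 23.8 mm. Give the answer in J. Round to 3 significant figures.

2.10 J

k = Gd⁴/(8D³N_a) = (41.0×10³)(11.1⁴)/(8·82.0³·19) = 7.4266 N/mm
U = ½kδ² = 0.5 × 7.4266 × 23.8² = 2103.4 N·mm = 2.1034 J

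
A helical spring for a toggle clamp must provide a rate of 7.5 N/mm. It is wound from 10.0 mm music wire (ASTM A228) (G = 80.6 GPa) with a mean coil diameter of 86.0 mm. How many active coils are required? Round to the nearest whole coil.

N_a = Gd⁴/(8D³k) = (80.6×10³ × 10.0⁴)/(8 × 86.0³ × 7.5)
    = 8.06e+08 / 3.81634e+07 = 21.12 → 21 coils

21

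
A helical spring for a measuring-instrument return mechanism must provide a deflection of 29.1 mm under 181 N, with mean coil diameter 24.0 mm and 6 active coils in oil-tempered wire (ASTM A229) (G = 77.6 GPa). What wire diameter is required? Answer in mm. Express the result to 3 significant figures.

2.70 mm

Required rate k = F/δ = 181/29.1 = 6.2199 N/mm
d = (8D³N_a·k / G)^(1/4) = (8·24.0³·6·6.2199 / (77.6×10³))^0.25
  = (53.186)^0.25 = 2.7005 mm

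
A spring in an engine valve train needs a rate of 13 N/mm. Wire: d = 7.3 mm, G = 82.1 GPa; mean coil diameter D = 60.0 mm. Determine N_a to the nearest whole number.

N_a = Gd⁴/(8D³k) = (82.1×10³ × 7.3⁴)/(8 × 60.0³ × 13)
    = 2.3315e+08 / 2.2464e+07 = 10.38 → 10 coils

10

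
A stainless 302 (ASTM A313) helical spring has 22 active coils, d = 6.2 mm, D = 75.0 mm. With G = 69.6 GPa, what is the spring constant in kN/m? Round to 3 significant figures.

k = Gd⁴/(8D³N_a) = (69.6×10³ × 6.2⁴) / (8 × 75.0³ × 22)
  = 1.02843e+08 / 7.425e+07 = 1.3851 N/mm

1.39 kN/m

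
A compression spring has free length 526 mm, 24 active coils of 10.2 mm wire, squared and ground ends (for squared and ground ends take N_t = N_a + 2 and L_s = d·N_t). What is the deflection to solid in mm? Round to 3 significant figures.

N_t = 26; L_s = 10.2·26 = 265.2 mm
δ_solid = L₀ − L_s = 526 − 265.2 = 260.8 mm

261 mm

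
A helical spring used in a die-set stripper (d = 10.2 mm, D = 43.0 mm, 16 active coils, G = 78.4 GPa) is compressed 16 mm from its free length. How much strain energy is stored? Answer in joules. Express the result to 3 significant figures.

10.7 J

k = Gd⁴/(8D³N_a) = (78.4×10³)(10.2⁴)/(8·43.0³·16) = 83.388 N/mm
U = ½kδ² = 0.5 × 83.388 × 16² = 10674 N·mm = 10.674 J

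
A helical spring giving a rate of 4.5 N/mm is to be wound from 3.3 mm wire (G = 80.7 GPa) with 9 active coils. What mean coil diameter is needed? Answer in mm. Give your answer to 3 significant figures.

30.9 mm

D = (Gd⁴/(8N_a·k))^(1/3) = (80.7×10³·3.3⁴/(8·9·4.5))^(1/3)
  = (29538.2)^(1/3) = 30.9121 mm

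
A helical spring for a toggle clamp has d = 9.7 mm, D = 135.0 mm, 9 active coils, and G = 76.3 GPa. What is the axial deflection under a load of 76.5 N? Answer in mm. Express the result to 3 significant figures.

20.1 mm

k = Gd⁴/(8D³N_a) = (76.3×10³)(9.7⁴)/(8·135.0³·9) = 3.8131 N/mm
δ = F/k = 76.5 / 3.8131 = 20.062 mm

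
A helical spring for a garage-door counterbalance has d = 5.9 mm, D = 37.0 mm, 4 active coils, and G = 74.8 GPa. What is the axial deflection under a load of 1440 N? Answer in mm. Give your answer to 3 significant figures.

25.8 mm

k = Gd⁴/(8D³N_a) = (74.8×10³)(5.9⁴)/(8·37.0³·4) = 55.918 N/mm
δ = F/k = 1440 / 55.918 = 25.752 mm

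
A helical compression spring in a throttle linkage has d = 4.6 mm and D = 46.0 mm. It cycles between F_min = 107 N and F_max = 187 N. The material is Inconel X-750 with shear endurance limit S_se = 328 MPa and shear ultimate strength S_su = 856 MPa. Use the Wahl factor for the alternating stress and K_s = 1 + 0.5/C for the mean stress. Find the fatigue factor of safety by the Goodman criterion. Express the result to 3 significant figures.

2.60

C = D/d = 46.0/4.6 = 10.0000; K_W = (4C−1)/(4C−4)+0.615/C = 1.1448; K_s = 1+0.5/C = 1.0500
F_a = (F_max−F_min)/2 = 40 N; F_m = (F_max+F_min)/2 = 147 N
τ_a = K_W·8F_aD/(πd³) = 1.1448 × 48.138 = 55.11 MPa
τ_m = K_s·8F_mD/(πd³) = 1.0500 × 176.91 = 185.75 MPa
Goodman: 1/n_f = τ_a/S_se + τ_m/S_su = 55.11/328 + 185.75/856 = 0.16802 + 0.21700 = 0.38502
n_f = 1/0.38502 = 2.597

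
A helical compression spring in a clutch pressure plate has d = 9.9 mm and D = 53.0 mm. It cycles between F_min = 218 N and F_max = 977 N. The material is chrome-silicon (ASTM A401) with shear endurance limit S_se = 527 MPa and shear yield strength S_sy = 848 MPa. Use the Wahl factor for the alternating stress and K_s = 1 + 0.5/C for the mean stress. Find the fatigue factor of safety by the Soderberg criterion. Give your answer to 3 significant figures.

4.24

C = D/d = 53.0/9.9 = 5.3535; K_W = (4C−1)/(4C−4)+0.615/C = 1.2872; K_s = 1+0.5/C = 1.0934
F_a = (F_max−F_min)/2 = 379.5 N; F_m = (F_max+F_min)/2 = 597.5 N
τ_a = K_W·8F_aD/(πd³) = 1.2872 × 52.786 = 67.944 MPa
τ_m = K_s·8F_mD/(πd³) = 1.0934 × 83.109 = 90.871 MPa
Soderberg: 1/n_f = τ_a/S_se + τ_m/S_sy = 67.944/527 + 90.871/848 = 0.12893 + 0.10716 = 0.23609
n_f = 1/0.23609 = 4.236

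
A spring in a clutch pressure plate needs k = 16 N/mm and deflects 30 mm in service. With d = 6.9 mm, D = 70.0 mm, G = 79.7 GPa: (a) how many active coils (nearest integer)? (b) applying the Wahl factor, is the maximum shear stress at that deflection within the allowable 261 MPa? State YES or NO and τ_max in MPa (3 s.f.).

N_a = Gd⁴/(8D³k) = (79.7×10³)(6.9⁴)/(8·70.0³·16) = 4.115 → N_a = 4
Actual rate k = Gd⁴/(8D³·4) = 16.459 N/mm
Working load F = kδ = 16.459·30 = 493.78 N
C = 70.0/6.9 = 10.1449; K_W = (4C−1)/(4C−4)+0.615/C = 1.1426
τ_max = K_W·8FD/(πd³) = 1.1426·267.93 = 306.15 MPa
τ_max > 261 MPa → exceeds allowable

(a) 4 coils; (b) NO, τ_max = 306 MPa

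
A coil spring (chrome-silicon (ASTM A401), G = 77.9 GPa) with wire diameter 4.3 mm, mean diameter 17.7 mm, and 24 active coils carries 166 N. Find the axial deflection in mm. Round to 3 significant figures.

k = Gd⁴/(8D³N_a) = (77.9×10³)(4.3⁴)/(8·17.7³·24) = 25.014 N/mm
δ = F/k = 166 / 25.014 = 6.6362 mm

6.64 mm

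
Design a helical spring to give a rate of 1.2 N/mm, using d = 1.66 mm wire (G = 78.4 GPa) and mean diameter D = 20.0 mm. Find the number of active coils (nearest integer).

8

N_a = Gd⁴/(8D³k) = (78.4×10³ × 1.66⁴)/(8 × 20.0³ × 1.2)
    = 595317 / 76800 = 7.752 → 8 coils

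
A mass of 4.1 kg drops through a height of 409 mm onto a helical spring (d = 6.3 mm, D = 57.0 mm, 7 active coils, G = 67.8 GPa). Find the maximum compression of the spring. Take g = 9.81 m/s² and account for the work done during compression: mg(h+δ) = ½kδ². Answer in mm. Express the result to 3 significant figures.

k = Gd⁴/(8D³N_a) = (67.8×10³)(6.3⁴)/(8·57.0³·7) = 10.299 N/mm
W = mg = 4.1 × 9.81 = 40.221 N
½kδ² − Wδ − Wh = 0 → δ = (W + √(W² + 2kWh))/k
δ = (40.221 + √(1617.7 + 338833))/10.299 = (40.221 + 583.48)/10.299 = 60.562 mm

60.6 mm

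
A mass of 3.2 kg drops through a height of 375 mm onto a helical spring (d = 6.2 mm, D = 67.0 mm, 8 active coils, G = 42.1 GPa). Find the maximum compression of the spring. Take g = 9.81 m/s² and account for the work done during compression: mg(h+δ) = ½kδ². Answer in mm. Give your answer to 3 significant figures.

k = Gd⁴/(8D³N_a) = (42.1×10³)(6.2⁴)/(8·67.0³·8) = 3.2318 N/mm
W = mg = 3.2 × 9.81 = 31.392 N
½kδ² − Wδ − Wh = 0 → δ = (W + √(W² + 2kWh))/k
δ = (31.392 + √(985.46 + 76089.5))/3.2318 = (31.392 + 277.62)/3.2318 = 95.617 mm

95.6 mm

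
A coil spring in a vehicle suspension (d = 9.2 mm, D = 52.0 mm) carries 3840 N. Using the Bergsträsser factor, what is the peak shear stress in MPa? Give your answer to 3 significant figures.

820 MPa

Spring index C = D/d = 52.0/9.2 = 5.6522
K_B = (4C+2)/(4C−3) = 24.609/19.609 = 1.2550
τ₀ = 8FD/(πd³) = 8·3840·52.0/(π·9.2³) = 1.59744e+06/2446.3 = 653 MPa
τ_max = K·τ₀ = 1.2550 × 653 = 819.5 MPa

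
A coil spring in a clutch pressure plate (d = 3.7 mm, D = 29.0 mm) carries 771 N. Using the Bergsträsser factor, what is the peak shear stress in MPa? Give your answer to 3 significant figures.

Spring index C = D/d = 29.0/3.7 = 7.8378
K_B = (4C+2)/(4C−3) = 33.351/28.351 = 1.1764
τ₀ = 8FD/(πd³) = 8·771·29.0/(π·3.7³) = 178872/159.13 = 1124.1 MPa
τ_max = K·τ₀ = 1.1764 × 1124.1 = 1322.3 MPa

1320 MPa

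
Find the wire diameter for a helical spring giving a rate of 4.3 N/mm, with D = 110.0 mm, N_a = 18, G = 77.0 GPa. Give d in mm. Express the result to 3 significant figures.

10.2 mm

d = (8D³N_a·k / G)^(1/4) = (8·110.0³·18·4.3 / (77.0×10³))^0.25
  = (10703)^0.25 = 10.1714 mm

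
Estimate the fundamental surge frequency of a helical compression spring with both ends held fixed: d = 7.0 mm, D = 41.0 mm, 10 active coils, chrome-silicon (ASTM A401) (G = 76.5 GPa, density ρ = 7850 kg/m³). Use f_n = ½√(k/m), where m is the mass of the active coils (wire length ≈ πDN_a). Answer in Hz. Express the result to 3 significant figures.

k = Gd⁴/(8D³N_a) = (76.5×10³)(7.0⁴)/(8·41.0³·10) = 33.313 N/mm = 33313 N/m
Wire length L = πDN_a = π·41.0·10 = 1288.1 mm
m = ρ·(πd²/4)·L = 7850 × 38.485×10⁻⁶ m² × 1.2881 m = 0.38913 kg
f_n = ½√(k/m) = 0.5·√(33313/0.38913) = 0.5·√(85610) = 146.3 Hz

146 Hz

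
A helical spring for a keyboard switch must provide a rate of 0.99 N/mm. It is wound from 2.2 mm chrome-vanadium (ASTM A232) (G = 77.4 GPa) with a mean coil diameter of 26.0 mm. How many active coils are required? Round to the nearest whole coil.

13

N_a = Gd⁴/(8D³k) = (77.4×10³ × 2.2⁴)/(8 × 26.0³ × 0.99)
    = 1.81314e+06 / 139202 = 13.03 → 13 coils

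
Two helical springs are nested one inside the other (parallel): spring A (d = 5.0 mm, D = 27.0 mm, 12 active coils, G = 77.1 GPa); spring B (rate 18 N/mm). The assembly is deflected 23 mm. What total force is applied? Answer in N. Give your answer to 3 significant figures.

1000 N

k_A = Gd⁴/(8D³N_a) = (77.1×10³)(5.0⁴)/(8·27.0³·12) = 25.502 N/mm
Parallel: k_eq = 25.502 + 18 = 43.502 N/mm
F = k_eq·δ = 43.502·23 = 1000.5 N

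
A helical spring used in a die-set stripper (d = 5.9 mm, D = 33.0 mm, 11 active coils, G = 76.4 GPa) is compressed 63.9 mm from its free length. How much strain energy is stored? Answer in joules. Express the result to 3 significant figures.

59.8 J

k = Gd⁴/(8D³N_a) = (76.4×10³)(5.9⁴)/(8·33.0³·11) = 29.274 N/mm
U = ½kδ² = 0.5 × 29.274 × 63.9² = 59765 N·mm = 59.765 J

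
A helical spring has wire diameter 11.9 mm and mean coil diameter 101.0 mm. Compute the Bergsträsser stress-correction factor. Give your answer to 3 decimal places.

C = D/d = 101.0/11.9 = 8.4874
K_B = (4C+2)/(4C−3) = 35.950/30.950 = 1.1616

1.162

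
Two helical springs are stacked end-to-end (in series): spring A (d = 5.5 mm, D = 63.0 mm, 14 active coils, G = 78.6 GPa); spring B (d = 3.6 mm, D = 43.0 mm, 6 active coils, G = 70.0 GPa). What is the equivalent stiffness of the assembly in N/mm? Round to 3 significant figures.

1.40 N/mm

k_A = Gd⁴/(8D³N_a) = (78.6×10³)(5.5⁴)/(8·63.0³·14) = 2.5682 N/mm
k_B = Gd⁴/(8D³N_a) = (70.0×10³)(3.6⁴)/(8·43.0³·6) = 3.0808 N/mm
Series: 1/k_eq = 1/2.5682 + 1/3.0808 = 0.71397; k_eq = 1.4006 N/mm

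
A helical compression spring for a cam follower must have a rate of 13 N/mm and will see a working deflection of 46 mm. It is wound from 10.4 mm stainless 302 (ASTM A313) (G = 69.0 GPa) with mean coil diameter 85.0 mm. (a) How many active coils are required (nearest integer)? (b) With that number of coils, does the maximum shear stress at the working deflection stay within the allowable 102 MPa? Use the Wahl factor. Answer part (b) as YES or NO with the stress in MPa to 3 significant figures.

N_a = Gd⁴/(8D³k) = (69.0×10³)(10.4⁴)/(8·85.0³·13) = 12.64 → N_a = 13
Actual rate k = Gd⁴/(8D³·13) = 12.638 N/mm
Working load F = kδ = 12.638·46 = 581.37 N
C = 85.0/10.4 = 8.1731; K_W = (4C−1)/(4C−4)+0.615/C = 1.1798
τ_max = K_W·8FD/(πd³) = 1.1798·111.87 = 131.98 MPa
τ_max > 102 MPa → exceeds allowable

(a) 13 coils; (b) NO, τ_max = 132 MPa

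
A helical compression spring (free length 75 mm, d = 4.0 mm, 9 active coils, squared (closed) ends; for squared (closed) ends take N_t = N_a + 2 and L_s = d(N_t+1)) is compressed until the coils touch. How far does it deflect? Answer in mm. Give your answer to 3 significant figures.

27.0 mm

N_t = 11; L_s = 4.0·12 = 48 mm
δ_solid = L₀ − L_s = 75 − 48 = 27 mm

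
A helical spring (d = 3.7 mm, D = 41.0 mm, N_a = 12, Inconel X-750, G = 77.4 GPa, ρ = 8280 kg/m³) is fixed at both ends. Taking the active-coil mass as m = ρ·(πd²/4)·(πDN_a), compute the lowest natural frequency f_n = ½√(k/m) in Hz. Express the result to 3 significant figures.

k = Gd⁴/(8D³N_a) = (77.4×10³)(3.7⁴)/(8·41.0³·12) = 2.1924 N/mm = 2192.4 N/m
Wire length L = πDN_a = π·41.0·12 = 1545.7 mm
m = ρ·(πd²/4)·L = 8280 × 10.752×10⁻⁶ m² × 1.5457 m = 0.13761 kg
f_n = ½√(k/m) = 0.5·√(2192.4/0.13761) = 0.5·√(15933) = 63.112 Hz

63.1 Hz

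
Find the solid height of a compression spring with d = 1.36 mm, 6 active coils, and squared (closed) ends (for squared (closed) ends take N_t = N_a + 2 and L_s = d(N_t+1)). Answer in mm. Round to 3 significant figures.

squared (closed) ends: N_t = N_a + 2 = 6 + 2 = 8
L_s = d·(N_t+1) = 1.36 × 9 = 12.24 mm

12.2 mm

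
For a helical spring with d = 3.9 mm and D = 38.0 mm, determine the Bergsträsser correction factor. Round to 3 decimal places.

C = D/d = 38.0/3.9 = 9.7436
K_B = (4C+2)/(4C−3) = 40.974/35.974 = 1.1390

1.139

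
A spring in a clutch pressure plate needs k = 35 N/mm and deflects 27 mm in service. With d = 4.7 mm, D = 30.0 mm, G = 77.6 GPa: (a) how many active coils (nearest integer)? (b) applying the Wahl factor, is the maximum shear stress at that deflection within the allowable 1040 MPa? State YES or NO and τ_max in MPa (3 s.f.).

N_a = Gd⁴/(8D³k) = (77.6×10³)(4.7⁴)/(8·30.0³·35) = 5.009 → N_a = 5
Actual rate k = Gd⁴/(8D³·5) = 35.061 N/mm
Working load F = kδ = 35.061·27 = 946.66 N
C = 30.0/4.7 = 6.3830; K_W = (4C−1)/(4C−4)+0.615/C = 1.2357
τ_max = K_W·8FD/(πd³) = 1.2357·696.56 = 860.73 MPa
τ_max ≤ 1040 MPa → acceptable

(a) 5 coils; (b) YES, τ_max = 861 MPa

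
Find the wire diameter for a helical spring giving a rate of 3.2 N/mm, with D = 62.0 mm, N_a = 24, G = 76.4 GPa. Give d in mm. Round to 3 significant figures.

d = (8D³N_a·k / G)^(1/4) = (8·62.0³·24·3.2 / (76.4×10³))^0.25
  = (1916.6)^0.25 = 6.6166 mm

6.62 mm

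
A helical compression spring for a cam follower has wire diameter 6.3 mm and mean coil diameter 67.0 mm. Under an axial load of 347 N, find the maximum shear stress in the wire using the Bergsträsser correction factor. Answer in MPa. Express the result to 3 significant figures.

267 MPa

Spring index C = D/d = 67.0/6.3 = 10.6349
K_B = (4C+2)/(4C−3) = 44.540/39.540 = 1.1265
τ₀ = 8FD/(πd³) = 8·347·67.0/(π·6.3³) = 185992/785.55 = 236.77 MPa
τ_max = K·τ₀ = 1.1265 × 236.77 = 266.71 MPa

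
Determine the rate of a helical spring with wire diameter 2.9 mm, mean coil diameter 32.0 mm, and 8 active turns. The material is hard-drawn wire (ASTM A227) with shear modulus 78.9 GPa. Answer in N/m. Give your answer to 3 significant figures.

2660 N/m

k = Gd⁴/(8D³N_a) = (78.9×10³ × 2.9⁴) / (8 × 32.0³ × 8)
  = 5.58045e+06 / 2.09715e+06 = 2.661 N/mm = 2661 N/m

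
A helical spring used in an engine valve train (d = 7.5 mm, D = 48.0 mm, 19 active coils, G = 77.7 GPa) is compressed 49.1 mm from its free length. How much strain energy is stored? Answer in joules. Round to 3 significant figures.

17.6 J

k = Gd⁴/(8D³N_a) = (77.7×10³)(7.5⁴)/(8·48.0³·19) = 14.625 N/mm
U = ½kδ² = 0.5 × 14.625 × 49.1² = 17629 N·mm = 17.629 J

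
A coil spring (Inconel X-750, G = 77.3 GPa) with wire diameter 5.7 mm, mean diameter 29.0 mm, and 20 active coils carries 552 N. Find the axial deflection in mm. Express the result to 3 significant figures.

k = Gd⁴/(8D³N_a) = (77.3×10³)(5.7⁴)/(8·29.0³·20) = 20.911 N/mm
δ = F/k = 552 / 20.911 = 26.398 mm

26.4 mm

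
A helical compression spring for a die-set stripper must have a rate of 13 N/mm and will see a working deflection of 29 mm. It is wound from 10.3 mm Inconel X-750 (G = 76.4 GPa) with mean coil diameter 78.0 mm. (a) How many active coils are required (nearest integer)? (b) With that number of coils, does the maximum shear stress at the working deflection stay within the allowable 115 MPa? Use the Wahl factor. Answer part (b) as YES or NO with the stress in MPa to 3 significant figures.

N_a = Gd⁴/(8D³k) = (76.4×10³)(10.3⁴)/(8·78.0³·13) = 17.42 → N_a = 17
Actual rate k = Gd⁴/(8D³·17) = 13.324 N/mm
Working load F = kδ = 13.324·29 = 386.38 N
C = 78.0/10.3 = 7.5728; K_W = (4C−1)/(4C−4)+0.615/C = 1.1953
τ_max = K_W·8FD/(πd³) = 1.1953·70.233 = 83.951 MPa
τ_max ≤ 115 MPa → acceptable

(a) 17 coils; (b) YES, τ_max = 84.0 MPa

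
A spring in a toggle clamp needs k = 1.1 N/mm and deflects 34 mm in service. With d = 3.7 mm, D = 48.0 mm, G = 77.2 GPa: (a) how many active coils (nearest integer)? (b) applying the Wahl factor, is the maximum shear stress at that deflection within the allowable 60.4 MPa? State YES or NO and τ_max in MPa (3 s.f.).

N_a = Gd⁴/(8D³k) = (77.2×10³)(3.7⁴)/(8·48.0³·1.1) = 14.87 → N_a = 15
Actual rate k = Gd⁴/(8D³·15) = 1.0902 N/mm
Working load F = kδ = 1.0902·34 = 37.068 N
C = 48.0/3.7 = 12.9730; K_W = (4C−1)/(4C−4)+0.615/C = 1.1100
τ_max = K_W·8FD/(πd³) = 1.1100·89.449 = 99.292 MPa
τ_max > 60.4 MPa → exceeds allowable

(a) 15 coils; (b) NO, τ_max = 99.3 MPa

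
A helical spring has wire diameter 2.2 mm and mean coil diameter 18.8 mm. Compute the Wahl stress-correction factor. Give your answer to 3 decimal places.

1.171

C = D/d = 18.8/2.2 = 8.5455
K_W = (4C−1)/(4C−4) + 0.615/C = 33.182/30.182 + 0.0720 = 1.1714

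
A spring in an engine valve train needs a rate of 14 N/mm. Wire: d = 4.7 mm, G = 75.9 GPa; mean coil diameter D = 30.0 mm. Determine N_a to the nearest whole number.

N_a = Gd⁴/(8D³k) = (75.9×10³ × 4.7⁴)/(8 × 30.0³ × 14)
    = 3.70368e+07 / 3.024e+06 = 12.25 → 12 coils

12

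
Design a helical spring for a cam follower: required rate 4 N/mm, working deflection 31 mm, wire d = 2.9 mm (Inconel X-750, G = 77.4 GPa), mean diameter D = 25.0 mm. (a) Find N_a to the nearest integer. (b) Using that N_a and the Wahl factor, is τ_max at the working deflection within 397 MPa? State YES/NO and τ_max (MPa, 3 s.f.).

(a) 11 coils; (b) YES, τ_max = 377 MPa

N_a = Gd⁴/(8D³k) = (77.4×10³)(2.9⁴)/(8·25.0³·4) = 10.95 → N_a = 11
Actual rate k = Gd⁴/(8D³·11) = 3.9813 N/mm
Working load F = kδ = 3.9813·31 = 123.42 N
C = 25.0/2.9 = 8.6207; K_W = (4C−1)/(4C−4)+0.615/C = 1.1698
τ_max = K_W·8FD/(πd³) = 1.1698·322.16 = 376.85 MPa
τ_max ≤ 397 MPa → acceptable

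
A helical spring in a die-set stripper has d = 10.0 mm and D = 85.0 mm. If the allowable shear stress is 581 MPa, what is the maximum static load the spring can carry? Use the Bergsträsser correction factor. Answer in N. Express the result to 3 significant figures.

C = D/d = 85.0/10.0 = 8.5000
K_B = (4C+2)/(4C−3) = 36.000/31.000 = 1.1613
τ_max = K·8FD/(πd³) → F_max = τ_allow·πd³/(8DK)
F_max = 581·π·10.0³/(8·85.0·1.1613) = 1.8253e+06/789.68 = 2311.4 N

2310 N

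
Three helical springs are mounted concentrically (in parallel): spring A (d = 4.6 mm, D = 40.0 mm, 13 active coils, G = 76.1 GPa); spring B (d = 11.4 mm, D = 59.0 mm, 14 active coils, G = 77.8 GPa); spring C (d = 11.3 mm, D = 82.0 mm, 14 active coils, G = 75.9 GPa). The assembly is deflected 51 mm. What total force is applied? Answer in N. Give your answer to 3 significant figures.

k_A = Gd⁴/(8D³N_a) = (76.1×10³)(4.6⁴)/(8·40.0³·13) = 5.1192 N/mm
k_B = Gd⁴/(8D³N_a) = (77.8×10³)(11.4⁴)/(8·59.0³·14) = 57.125 N/mm
k_C = Gd⁴/(8D³N_a) = (75.9×10³)(11.3⁴)/(8·82.0³·14) = 20.04 N/mm
Parallel: k_eq = 5.1192 + 57.125 + 20.04 = 82.284 N/mm
F = k_eq·δ = 82.284·51 = 4196.5 N

4200 N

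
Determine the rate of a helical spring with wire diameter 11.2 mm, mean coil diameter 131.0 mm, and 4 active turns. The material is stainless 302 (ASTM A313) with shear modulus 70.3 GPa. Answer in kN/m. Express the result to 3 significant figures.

15.4 kN/m

k = Gd⁴/(8D³N_a) = (70.3×10³ × 11.2⁴) / (8 × 131.0³ × 4)
  = 1.10618e+09 / 7.19389e+07 = 15.377 N/mm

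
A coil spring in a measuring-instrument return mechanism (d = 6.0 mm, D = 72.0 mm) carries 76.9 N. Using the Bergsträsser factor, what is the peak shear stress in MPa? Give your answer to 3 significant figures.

72.5 MPa

Spring index C = D/d = 72.0/6.0 = 12.0000
K_B = (4C+2)/(4C−3) = 50.000/45.000 = 1.1111
τ₀ = 8FD/(πd³) = 8·76.9·72.0/(π·6.0³) = 44294.4/678.58 = 65.275 MPa
τ_max = K·τ₀ = 1.1111 × 65.275 = 72.527 MPa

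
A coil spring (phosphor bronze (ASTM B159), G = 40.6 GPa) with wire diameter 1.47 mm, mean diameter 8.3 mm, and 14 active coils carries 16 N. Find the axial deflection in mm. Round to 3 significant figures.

k = Gd⁴/(8D³N_a) = (40.6×10³)(1.47⁴)/(8·8.3³·14) = 2.9604 N/mm
δ = F/k = 16 / 2.9604 = 5.4048 mm

5.40 mm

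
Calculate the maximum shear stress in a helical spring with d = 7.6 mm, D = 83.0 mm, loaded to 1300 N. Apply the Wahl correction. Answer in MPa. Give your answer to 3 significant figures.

708 MPa

Spring index C = D/d = 83.0/7.6 = 10.9211
K_W = (4C−1)/(4C−4) + 0.615/C = 42.684/39.684 + 0.0563 = 1.1319
τ₀ = 8FD/(πd³) = 8·1300·83.0/(π·7.6³) = 863200/1379.1 = 625.92 MPa
τ_max = K·τ₀ = 1.1319 × 625.92 = 708.49 MPa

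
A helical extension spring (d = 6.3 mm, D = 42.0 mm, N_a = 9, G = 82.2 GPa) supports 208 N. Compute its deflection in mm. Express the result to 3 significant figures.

k = Gd⁴/(8D³N_a) = (82.2×10³)(6.3⁴)/(8·42.0³·9) = 24.275 N/mm
δ = F/k = 208 / 24.275 = 8.5686 mm

8.57 mm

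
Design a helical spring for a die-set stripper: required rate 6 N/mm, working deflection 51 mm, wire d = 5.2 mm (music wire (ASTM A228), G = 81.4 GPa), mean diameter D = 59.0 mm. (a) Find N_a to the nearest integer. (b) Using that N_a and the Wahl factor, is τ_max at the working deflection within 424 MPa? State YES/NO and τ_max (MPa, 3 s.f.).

(a) 6 coils; (b) YES, τ_max = 371 MPa

N_a = Gd⁴/(8D³k) = (81.4×10³)(5.2⁴)/(8·59.0³·6) = 6.037 → N_a = 6
Actual rate k = Gd⁴/(8D³·6) = 6.0373 N/mm
Working load F = kδ = 6.0373·51 = 307.9 N
C = 59.0/5.2 = 11.3462; K_W = (4C−1)/(4C−4)+0.615/C = 1.1267
τ_max = K_W·8FD/(πd³) = 1.1267·329 = 370.68 MPa
τ_max ≤ 424 MPa → acceptable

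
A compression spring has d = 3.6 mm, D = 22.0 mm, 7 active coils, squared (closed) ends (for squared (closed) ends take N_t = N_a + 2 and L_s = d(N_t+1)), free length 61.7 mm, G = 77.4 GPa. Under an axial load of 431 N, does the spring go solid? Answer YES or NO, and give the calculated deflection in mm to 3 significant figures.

k = Gd⁴/(8D³N_a) = (77.4×10³)(3.6⁴)/(8·22.0³·7) = 21.802 N/mm
N_t = 9; L_s = 3.6·10 = 36 mm; δ_solid = L₀ − L_s = 61.7 − 36 = 25.7 mm
δ = F/k = 431/21.802 = 19.769 mm
δ < δ_solid → spring does not go solid

NO, δ = 19.8 mm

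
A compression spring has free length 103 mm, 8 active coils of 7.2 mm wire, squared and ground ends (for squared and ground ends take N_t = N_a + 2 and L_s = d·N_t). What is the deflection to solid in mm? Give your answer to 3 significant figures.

31.0 mm

N_t = 10; L_s = 7.2·10 = 72 mm
δ_solid = L₀ − L_s = 103 − 72 = 31 mm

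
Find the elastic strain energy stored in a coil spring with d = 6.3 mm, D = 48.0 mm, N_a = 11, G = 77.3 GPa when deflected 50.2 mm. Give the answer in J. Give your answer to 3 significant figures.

15.8 J

k = Gd⁴/(8D³N_a) = (77.3×10³)(6.3⁴)/(8·48.0³·11) = 12.512 N/mm
U = ½kδ² = 0.5 × 12.512 × 50.2² = 15766 N·mm = 15.766 J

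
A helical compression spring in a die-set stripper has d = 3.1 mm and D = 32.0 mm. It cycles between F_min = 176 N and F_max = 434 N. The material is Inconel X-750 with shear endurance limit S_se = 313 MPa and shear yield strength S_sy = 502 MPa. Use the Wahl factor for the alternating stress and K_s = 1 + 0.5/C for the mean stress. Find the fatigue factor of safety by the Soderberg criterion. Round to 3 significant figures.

C = D/d = 32.0/3.1 = 10.3226; K_W = (4C−1)/(4C−4)+0.615/C = 1.1400; K_s = 1+0.5/C = 1.0484
F_a = (F_max−F_min)/2 = 129 N; F_m = (F_max+F_min)/2 = 305 N
τ_a = K_W·8F_aD/(πd³) = 1.1400 × 352.85 = 402.26 MPa
τ_m = K_s·8F_mD/(πd³) = 1.0484 × 834.27 = 874.68 MPa
Soderberg: 1/n_f = τ_a/S_se + τ_m/S_sy = 402.26/313 + 874.68/502 = 1.28519 + 1.74238 = 3.0276
n_f = 1/3.0276 = 0.3303

0.330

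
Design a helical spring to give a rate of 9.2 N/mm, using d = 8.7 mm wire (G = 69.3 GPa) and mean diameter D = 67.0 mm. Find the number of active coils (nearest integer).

N_a = Gd⁴/(8D³k) = (69.3×10³ × 8.7⁴)/(8 × 67.0³ × 9.2)
    = 3.97018e+08 / 2.21362e+07 = 17.94 → 18 coils

18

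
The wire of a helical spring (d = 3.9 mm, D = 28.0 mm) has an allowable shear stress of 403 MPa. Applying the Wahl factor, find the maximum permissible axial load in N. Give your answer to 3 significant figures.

278 N

C = D/d = 28.0/3.9 = 7.1795
K_W = (4C−1)/(4C−4) + 0.615/C = 27.718/24.718 + 0.0857 = 1.2070
τ_max = K·8FD/(πd³) → F_max = τ_allow·πd³/(8DK)
F_max = 403·π·3.9³/(8·28.0·1.2070) = 75102/270.37 = 277.77 N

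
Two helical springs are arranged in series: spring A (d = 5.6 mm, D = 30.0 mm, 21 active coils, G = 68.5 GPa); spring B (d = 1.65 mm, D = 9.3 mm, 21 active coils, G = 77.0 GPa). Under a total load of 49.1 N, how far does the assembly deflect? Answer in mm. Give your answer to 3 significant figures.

k_A = Gd⁴/(8D³N_a) = (68.5×10³)(5.6⁴)/(8·30.0³·21) = 14.851 N/mm
k_B = Gd⁴/(8D³N_a) = (77.0×10³)(1.65⁴)/(8·9.3³·21) = 4.2235 N/mm
Series: 1/k_eq = 1/14.851 + 1/4.2235 = 0.30411; k_eq = 3.2883 N/mm
δ = F/k_eq = 49.1/3.2883 = 14.932 mm

14.9 mm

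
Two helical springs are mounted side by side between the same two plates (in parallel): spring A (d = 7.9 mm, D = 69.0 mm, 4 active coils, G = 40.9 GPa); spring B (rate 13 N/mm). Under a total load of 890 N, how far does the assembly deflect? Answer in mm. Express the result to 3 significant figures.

k_A = Gd⁴/(8D³N_a) = (40.9×10³)(7.9⁴)/(8·69.0³·4) = 15.154 N/mm
Parallel: k_eq = 15.154 + 13 = 28.154 N/mm
δ = F/k_eq = 890/28.154 = 31.612 mm

31.6 mm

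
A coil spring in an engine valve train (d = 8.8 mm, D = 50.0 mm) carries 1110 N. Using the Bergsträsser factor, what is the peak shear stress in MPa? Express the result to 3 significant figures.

Spring index C = D/d = 50.0/8.8 = 5.6818
K_B = (4C+2)/(4C−3) = 24.727/19.727 = 1.2535
τ₀ = 8FD/(πd³) = 8·1110·50.0/(π·8.8³) = 444000/2140.9 = 207.39 MPa
τ_max = K·τ₀ = 1.2535 × 207.39 = 259.95 MPa

260 MPa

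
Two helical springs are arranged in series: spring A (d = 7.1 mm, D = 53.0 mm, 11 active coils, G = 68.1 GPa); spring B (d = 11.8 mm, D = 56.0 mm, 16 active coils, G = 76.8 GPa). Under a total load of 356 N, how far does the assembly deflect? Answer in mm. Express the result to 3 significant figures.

32.3 mm

k_A = Gd⁴/(8D³N_a) = (68.1×10³)(7.1⁴)/(8·53.0³·11) = 13.209 N/mm
k_B = Gd⁴/(8D³N_a) = (76.8×10³)(11.8⁴)/(8·56.0³·16) = 66.239 N/mm
Series: 1/k_eq = 1/13.209 + 1/66.239 = 0.090803; k_eq = 11.013 N/mm
δ = F/k_eq = 356/11.013 = 32.326 mm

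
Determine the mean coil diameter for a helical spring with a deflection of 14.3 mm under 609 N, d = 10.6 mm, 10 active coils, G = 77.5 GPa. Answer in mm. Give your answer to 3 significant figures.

66.0 mm

Required rate k = F/δ = 609/14.3 = 42.587 N/mm
D = (Gd⁴/(8N_a·k))^(1/3) = (77.5×10³·10.6⁴/(8·10·42.587))^(1/3)
  = (287180)^(1/3) = 65.9758 mm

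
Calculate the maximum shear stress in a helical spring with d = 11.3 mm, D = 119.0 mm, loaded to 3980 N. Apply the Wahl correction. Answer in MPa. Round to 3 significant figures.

Spring index C = D/d = 119.0/11.3 = 10.5310
K_W = (4C−1)/(4C−4) + 0.615/C = 41.124/38.124 + 0.0584 = 1.1371
τ₀ = 8FD/(πd³) = 8·3980·119.0/(π·11.3³) = 3.78896e+06/4533 = 835.86 MPa
τ_max = K·τ₀ = 1.1371 × 835.86 = 950.45 MPa

950 MPa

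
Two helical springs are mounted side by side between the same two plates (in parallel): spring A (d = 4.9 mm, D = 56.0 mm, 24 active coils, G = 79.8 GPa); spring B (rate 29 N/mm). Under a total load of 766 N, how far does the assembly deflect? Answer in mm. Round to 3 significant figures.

25.2 mm

k_A = Gd⁴/(8D³N_a) = (79.8×10³)(4.9⁴)/(8·56.0³·24) = 1.3643 N/mm
Parallel: k_eq = 1.3643 + 29 = 30.364 N/mm
δ = F/k_eq = 766/30.364 = 25.227 mm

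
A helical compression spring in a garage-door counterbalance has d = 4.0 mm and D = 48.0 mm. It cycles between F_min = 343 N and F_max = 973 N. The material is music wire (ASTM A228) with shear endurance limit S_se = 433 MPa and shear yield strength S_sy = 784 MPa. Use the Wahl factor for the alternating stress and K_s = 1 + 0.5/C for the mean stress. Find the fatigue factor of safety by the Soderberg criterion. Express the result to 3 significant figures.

C = D/d = 48.0/4.0 = 12.0000; K_W = (4C−1)/(4C−4)+0.615/C = 1.1194; K_s = 1+0.5/C = 1.0417
F_a = (F_max−F_min)/2 = 315 N; F_m = (F_max+F_min)/2 = 658 N
τ_a = K_W·8F_aD/(πd³) = 1.1194 × 601.61 = 673.46 MPa
τ_m = K_s·8F_mD/(πd³) = 1.0417 × 1256.7 = 1309 MPa
Soderberg: 1/n_f = τ_a/S_se + τ_m/S_sy = 673.46/433 + 1309/784 = 1.55533 + 1.66971 = 3.225
n_f = 1/3.225 = 0.3101

0.310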